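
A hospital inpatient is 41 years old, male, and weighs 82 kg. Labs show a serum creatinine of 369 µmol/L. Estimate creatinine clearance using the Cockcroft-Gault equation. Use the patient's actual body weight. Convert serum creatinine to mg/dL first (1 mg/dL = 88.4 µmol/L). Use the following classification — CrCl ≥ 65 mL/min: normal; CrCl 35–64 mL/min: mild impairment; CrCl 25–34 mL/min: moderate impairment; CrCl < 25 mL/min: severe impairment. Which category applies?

moderate impairment

SCr = 369 / 88.4 = 4.174 mg/dL
CrCl = (140 − 41) × 82 / (72 × 4.174) = 8118.0 / 300.53 ≈ 27.0 mL/min
27 mL/min falls in the 'moderate impairment' range.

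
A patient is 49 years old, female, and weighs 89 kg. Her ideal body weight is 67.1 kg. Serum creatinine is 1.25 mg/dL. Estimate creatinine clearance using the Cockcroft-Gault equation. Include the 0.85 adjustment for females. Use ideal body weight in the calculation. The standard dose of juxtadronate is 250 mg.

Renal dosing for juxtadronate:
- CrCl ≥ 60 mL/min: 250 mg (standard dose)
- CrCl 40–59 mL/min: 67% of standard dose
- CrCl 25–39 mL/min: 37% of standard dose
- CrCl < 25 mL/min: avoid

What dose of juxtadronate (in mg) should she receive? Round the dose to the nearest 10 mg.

CrCl = (140 − 49) × 67.1 / (72 × 1.25) × 0.85 = 6106.1 / 90.00 × 0.85 ≈ 57.7 mL/min
CrCl ≈ 58 mL/min → bracket 40–59 mL/min.
67% of 250 mg = 167.5 mg → 170 mg

170 mg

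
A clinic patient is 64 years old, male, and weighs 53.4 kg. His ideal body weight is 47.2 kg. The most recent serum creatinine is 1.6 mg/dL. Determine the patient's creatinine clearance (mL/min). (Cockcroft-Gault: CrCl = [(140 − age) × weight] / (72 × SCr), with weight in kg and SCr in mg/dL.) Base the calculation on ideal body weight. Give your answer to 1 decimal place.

CrCl = (140 − 64) × 47.2 / (72 × 1.6) = 3587.2 / 115.20 ≈ 31.1 mL/min

31.1 mL/min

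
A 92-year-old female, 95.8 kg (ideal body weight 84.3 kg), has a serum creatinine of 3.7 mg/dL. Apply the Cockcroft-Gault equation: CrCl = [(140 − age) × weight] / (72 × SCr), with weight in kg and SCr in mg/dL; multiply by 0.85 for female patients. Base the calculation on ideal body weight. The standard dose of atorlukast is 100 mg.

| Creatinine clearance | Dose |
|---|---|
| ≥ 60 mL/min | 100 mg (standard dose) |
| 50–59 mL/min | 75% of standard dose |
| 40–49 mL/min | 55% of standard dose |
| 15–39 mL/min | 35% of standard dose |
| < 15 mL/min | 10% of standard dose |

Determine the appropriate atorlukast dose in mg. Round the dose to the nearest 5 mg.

10 mg

CrCl = (140 − 92) × 84.3 / (72 × 3.7) × 0.85 = 4046.4 / 266.40 × 0.85 ≈ 12.9 mL/min
CrCl ≈ 13 mL/min → bracket < 15 mL/min.
10% of 100 mg = 10 mg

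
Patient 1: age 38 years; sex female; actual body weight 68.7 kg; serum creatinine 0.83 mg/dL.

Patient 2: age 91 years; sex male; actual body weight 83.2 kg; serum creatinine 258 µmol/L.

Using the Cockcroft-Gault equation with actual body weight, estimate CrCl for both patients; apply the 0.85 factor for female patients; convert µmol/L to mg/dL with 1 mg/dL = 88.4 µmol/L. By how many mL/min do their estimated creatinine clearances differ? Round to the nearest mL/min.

Patient 1: CrCl = (140 − 38) × 68.7 / (72 × 0.83) × 0.85 = 7007.4 / 59.76 × 0.85 ≈ 99.7 mL/min
Patient 2: SCr = 258 / 88.4 = 2.919 mg/dL
Patient 2: CrCl = (140 − 91) × 83.2 / (72 × 2.919) = 4076.8 / 210.17 ≈ 19.4 mL/min
|99.7 − 19.4| = 80.3 mL/min

80 mL/min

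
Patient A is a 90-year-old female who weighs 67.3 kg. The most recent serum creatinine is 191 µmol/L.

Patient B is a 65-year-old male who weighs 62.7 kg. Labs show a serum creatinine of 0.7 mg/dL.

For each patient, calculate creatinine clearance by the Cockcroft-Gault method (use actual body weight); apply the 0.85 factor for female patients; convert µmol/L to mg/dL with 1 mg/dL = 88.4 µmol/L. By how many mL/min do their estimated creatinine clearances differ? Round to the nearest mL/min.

Patient A: SCr = 191 / 88.4 = 2.161 mg/dL
Patient A: CrCl = (140 − 90) × 67.3 / (72 × 2.161) × 0.85 = 3365.0 / 155.59 × 0.85 ≈ 18.4 mL/min
Patient B: CrCl = (140 − 65) × 62.7 / (72 × 0.7) = 4702.5 / 50.40 ≈ 93.3 mL/min
|18.4 − 93.3| = 74.9 mL/min

75 mL/min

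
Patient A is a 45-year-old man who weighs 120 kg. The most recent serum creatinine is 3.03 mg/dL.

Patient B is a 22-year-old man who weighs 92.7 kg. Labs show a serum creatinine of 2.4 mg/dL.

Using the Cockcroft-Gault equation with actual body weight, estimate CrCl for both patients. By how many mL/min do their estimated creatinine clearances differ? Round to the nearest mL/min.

Patient A: CrCl = (140 − 45) × 120 / (72 × 3.03) = 11400.0 / 218.16 ≈ 52.3 mL/min
Patient B: CrCl = (140 − 22) × 92.7 / (72 × 2.4) = 10938.6 / 172.80 ≈ 63.3 mL/min
|52.3 − 63.3| = 11.0 mL/min

11 mL/min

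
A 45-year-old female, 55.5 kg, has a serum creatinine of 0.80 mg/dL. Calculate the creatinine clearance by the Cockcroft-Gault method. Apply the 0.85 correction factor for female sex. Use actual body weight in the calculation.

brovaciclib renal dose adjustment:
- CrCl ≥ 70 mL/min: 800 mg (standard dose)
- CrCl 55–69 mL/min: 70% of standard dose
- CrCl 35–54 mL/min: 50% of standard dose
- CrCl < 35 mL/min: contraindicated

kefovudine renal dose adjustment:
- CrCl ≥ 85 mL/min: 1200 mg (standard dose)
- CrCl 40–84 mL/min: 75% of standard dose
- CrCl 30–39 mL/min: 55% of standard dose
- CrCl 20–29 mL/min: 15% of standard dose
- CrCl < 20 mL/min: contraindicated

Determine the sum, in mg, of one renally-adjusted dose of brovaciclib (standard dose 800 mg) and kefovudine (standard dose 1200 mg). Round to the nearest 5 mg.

CrCl = (140 − 45) × 55.5 / (72 × 0.8) × 0.85 = 5272.5 / 57.60 × 0.85 ≈ 77.8 mL/min
CrCl ≈ 78 mL/min.
brovaciclib: ≥ 70 mL/min → 100% of 800 mg = 800 mg.
kefovudine: 40–84 mL/min → 75% of 1200 mg = 900 mg.
Total = 800 + 900 = 1700 mg.

1700 mg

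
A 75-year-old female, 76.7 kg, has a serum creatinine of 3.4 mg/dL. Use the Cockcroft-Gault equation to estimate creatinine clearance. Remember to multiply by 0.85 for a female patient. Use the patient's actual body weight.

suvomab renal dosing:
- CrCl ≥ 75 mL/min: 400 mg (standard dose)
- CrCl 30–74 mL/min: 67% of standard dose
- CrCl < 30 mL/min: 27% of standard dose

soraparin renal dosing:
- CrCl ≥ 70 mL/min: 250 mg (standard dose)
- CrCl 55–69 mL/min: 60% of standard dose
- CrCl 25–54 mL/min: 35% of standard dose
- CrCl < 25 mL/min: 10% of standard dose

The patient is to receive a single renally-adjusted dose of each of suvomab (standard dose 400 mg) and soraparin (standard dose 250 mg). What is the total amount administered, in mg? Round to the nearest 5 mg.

CrCl = (140 − 75) × 76.7 / (72 × 3.4) × 0.85 = 4985.5 / 244.80 × 0.85 ≈ 17.3 mL/min
CrCl ≈ 17 mL/min.
suvomab: < 30 mL/min → 27% of 400 mg = 108 mg.
soraparin: < 25 mL/min → 10% of 250 mg = 25 mg.
Total = 108 + 25 = 133 mg.

135 mg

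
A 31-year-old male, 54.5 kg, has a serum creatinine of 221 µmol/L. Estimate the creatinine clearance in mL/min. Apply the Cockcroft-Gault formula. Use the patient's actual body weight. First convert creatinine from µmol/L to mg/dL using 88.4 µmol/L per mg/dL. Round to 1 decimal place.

33.0 mL/min

SCr = 221 / 88.4 = 2.5 mg/dL
CrCl = (140 − 31) × 54.5 / (72 × 2.5) = 5940.5 / 180.00 ≈ 33.0 mL/min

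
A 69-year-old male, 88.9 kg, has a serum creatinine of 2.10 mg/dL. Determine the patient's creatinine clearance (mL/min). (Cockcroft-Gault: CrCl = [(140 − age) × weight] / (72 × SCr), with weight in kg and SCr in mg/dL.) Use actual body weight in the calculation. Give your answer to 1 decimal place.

41.7 mL/min

CrCl = (140 − 69) × 88.9 / (72 × 2.1) = 6311.9 / 151.20 ≈ 41.7 mL/min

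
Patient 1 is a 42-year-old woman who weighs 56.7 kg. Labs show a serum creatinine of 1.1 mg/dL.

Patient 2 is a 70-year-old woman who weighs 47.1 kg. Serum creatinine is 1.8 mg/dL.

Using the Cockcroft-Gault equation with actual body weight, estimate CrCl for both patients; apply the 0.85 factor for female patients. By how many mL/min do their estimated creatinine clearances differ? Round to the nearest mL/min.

Patient 1: CrCl = (140 − 42) × 56.7 / (72 × 1.1) × 0.85 = 5556.6 / 79.20 × 0.85 ≈ 59.6 mL/min
Patient 2: CrCl = (140 − 70) × 47.1 / (72 × 1.8) × 0.85 = 3297.0 / 129.60 × 0.85 ≈ 21.6 mL/min
|59.6 − 21.6| = 38.0 mL/min

38 mL/min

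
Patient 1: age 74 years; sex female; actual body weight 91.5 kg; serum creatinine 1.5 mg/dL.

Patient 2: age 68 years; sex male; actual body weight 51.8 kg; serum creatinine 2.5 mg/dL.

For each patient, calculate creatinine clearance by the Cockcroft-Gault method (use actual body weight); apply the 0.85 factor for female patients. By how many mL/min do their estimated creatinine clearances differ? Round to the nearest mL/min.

Patient 1: CrCl = (140 − 74) × 91.5 / (72 × 1.5) × 0.85 = 6039.0 / 108.00 × 0.85 ≈ 47.5 mL/min
Patient 2: CrCl = (140 − 68) × 51.8 / (72 × 2.5) = 3729.6 / 180.00 ≈ 20.7 mL/min
|47.5 − 20.7| = 26.8 mL/min

27 mL/min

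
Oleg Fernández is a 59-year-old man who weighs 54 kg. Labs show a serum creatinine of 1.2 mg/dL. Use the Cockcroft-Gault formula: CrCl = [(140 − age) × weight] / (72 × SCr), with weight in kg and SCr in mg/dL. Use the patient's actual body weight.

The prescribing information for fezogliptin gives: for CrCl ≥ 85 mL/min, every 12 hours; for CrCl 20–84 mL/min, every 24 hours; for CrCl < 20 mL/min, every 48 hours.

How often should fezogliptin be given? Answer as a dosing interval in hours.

CrCl = (140 − 59) × 54 / (72 × 1.2) = 4374.0 / 86.40 ≈ 50.6 mL/min
CrCl ≈ 51 mL/min → bracket 20–84 mL/min → every 24 hours.

every 24 hours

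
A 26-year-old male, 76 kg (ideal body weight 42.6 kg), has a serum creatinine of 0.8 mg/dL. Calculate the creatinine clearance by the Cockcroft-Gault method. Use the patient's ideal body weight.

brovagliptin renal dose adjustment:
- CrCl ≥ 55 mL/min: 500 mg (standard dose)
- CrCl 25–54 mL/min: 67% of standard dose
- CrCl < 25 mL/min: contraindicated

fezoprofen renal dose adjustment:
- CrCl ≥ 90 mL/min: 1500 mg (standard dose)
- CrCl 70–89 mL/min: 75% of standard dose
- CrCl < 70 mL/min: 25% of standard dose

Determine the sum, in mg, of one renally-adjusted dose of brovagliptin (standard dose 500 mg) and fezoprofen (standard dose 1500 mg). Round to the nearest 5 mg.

1625 mg

CrCl = (140 − 26) × 42.6 / (72 × 0.8) = 4856.4 / 57.60 ≈ 84.3 mL/min
CrCl ≈ 84 mL/min.
brovagliptin: ≥ 55 mL/min → 100% of 500 mg = 500 mg.
fezoprofen: 70–89 mL/min → 75% of 1500 mg = 1125 mg.
Total = 500 + 1125 = 1625 mg.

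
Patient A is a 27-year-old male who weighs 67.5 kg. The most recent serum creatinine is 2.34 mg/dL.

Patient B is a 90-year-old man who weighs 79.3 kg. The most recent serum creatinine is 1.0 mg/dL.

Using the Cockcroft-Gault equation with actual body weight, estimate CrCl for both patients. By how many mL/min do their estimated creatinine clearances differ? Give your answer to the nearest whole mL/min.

10 mL/min

Patient A: CrCl = (140 − 27) × 67.5 / (72 × 2.34) = 7627.5 / 168.48 ≈ 45.3 mL/min
Patient B: CrCl = (140 − 90) × 79.3 / (72 × 1) = 3965.0 / 72.00 ≈ 55.1 mL/min
|45.3 − 55.1| = 9.8 mL/min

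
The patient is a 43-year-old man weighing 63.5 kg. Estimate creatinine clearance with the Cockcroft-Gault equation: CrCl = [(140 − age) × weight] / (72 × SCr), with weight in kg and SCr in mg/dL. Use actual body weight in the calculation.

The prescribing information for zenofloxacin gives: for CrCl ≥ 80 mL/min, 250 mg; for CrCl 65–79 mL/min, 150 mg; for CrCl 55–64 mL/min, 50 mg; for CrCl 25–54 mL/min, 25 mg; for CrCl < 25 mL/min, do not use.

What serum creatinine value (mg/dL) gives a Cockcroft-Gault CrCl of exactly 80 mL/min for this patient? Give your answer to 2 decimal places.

Standard dose requires CrCl ≥ 80 mL/min.
Set (140 − 43) × 63.5 / (72 × SCr) = 80
SCr = (140 − 43) × 63.5 / (72 × 80) = 1.069 mg/dL

1.07 mg/dL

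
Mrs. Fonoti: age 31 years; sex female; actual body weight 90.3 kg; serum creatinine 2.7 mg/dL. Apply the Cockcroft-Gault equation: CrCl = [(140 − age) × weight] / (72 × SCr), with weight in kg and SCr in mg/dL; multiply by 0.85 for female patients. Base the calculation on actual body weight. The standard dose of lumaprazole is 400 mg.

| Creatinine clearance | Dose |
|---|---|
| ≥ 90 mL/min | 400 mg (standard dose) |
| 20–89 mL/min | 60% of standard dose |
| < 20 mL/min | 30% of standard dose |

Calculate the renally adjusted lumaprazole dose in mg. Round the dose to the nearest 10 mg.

CrCl = (140 − 31) × 90.3 / (72 × 2.7) × 0.85 = 9842.7 / 194.40 × 0.85 ≈ 43.0 mL/min
CrCl ≈ 43 mL/min → bracket 20–89 mL/min.
60% of 400 mg = 240 mg

240 mg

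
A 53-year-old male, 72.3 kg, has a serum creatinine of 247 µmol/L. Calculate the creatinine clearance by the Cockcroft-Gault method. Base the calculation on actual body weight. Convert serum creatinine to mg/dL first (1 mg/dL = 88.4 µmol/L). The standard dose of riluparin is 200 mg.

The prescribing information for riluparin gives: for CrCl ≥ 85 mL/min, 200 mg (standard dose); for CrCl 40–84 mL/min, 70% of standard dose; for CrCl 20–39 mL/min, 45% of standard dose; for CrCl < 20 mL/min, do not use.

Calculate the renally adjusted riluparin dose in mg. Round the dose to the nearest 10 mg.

SCr = 247 / 88.4 = 2.794 mg/dL
CrCl = (140 − 53) × 72.3 / (72 × 2.794) = 6290.1 / 201.17 ≈ 31.3 mL/min
CrCl ≈ 31 mL/min → bracket 20–39 mL/min.
45% of 200 mg = 90 mg

90 mg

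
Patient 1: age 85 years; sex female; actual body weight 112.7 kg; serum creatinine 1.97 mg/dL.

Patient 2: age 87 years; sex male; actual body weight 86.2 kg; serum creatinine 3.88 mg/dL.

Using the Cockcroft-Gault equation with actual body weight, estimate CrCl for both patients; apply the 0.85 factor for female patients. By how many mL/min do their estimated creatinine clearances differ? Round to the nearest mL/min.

21 mL/min

Patient 1: CrCl = (140 − 85) × 112.7 / (72 × 1.97) × 0.85 = 6198.5 / 141.84 × 0.85 ≈ 37.1 mL/min
Patient 2: CrCl = (140 − 87) × 86.2 / (72 × 3.88) = 4568.6 / 279.36 ≈ 16.4 mL/min
|37.1 − 16.4| = 20.7 mL/min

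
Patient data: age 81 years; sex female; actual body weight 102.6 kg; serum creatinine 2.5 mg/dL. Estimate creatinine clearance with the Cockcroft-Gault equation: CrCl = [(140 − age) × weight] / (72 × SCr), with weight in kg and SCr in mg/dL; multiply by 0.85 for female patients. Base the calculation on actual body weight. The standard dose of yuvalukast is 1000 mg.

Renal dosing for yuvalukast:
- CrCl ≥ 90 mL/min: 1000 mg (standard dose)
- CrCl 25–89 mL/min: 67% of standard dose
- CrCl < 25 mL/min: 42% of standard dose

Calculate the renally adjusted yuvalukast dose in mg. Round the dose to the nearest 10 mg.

670 mg

CrCl = (140 − 81) × 102.6 / (72 × 2.5) × 0.85 = 6053.4 / 180.00 × 0.85 ≈ 28.6 mL/min
CrCl ≈ 29 mL/min → bracket 25–89 mL/min.
67% of 1000 mg = 670 mg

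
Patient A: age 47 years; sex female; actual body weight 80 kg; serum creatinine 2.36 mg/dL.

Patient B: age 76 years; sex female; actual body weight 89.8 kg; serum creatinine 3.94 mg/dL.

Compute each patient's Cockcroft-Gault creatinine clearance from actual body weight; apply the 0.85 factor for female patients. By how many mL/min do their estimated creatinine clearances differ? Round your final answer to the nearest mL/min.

Patient A: CrCl = (140 − 47) × 80 / (72 × 2.36) × 0.85 = 7440.0 / 169.92 × 0.85 ≈ 37.2 mL/min
Patient B: CrCl = (140 − 76) × 89.8 / (72 × 3.94) × 0.85 = 5747.2 / 283.68 × 0.85 ≈ 17.2 mL/min
|37.2 − 17.2| = 20.0 mL/min

20 mL/min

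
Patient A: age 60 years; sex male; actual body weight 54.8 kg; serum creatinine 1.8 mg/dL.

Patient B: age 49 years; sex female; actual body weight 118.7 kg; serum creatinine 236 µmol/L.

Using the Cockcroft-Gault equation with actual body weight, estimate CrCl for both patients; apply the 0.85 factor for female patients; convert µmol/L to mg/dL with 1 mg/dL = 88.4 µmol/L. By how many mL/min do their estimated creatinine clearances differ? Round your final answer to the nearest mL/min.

14 mL/min

Patient A: CrCl = (140 − 60) × 54.8 / (72 × 1.8) = 4384.0 / 129.60 ≈ 33.8 mL/min
Patient B: SCr = 236 / 88.4 = 2.67 mg/dL
Patient B: CrCl = (140 − 49) × 118.7 / (72 × 2.67) × 0.85 = 10801.7 / 192.24 × 0.85 ≈ 47.8 mL/min
|33.8 − 47.8| = 14.0 mL/min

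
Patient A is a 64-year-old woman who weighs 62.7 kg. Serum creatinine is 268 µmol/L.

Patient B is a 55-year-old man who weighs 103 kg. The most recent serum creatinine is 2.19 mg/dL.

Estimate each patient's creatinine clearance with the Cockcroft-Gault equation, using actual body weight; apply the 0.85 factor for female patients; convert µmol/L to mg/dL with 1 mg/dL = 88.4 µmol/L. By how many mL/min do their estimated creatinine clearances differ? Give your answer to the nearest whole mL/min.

Patient A: SCr = 268 / 88.4 = 3.032 mg/dL
Patient A: CrCl = (140 − 64) × 62.7 / (72 × 3.032) × 0.85 = 4765.2 / 218.30 × 0.85 ≈ 18.6 mL/min
Patient B: CrCl = (140 − 55) × 103 / (72 × 2.19) = 8755.0 / 157.68 ≈ 55.5 mL/min
|18.6 − 55.5| = 36.9 mL/min

37 mL/min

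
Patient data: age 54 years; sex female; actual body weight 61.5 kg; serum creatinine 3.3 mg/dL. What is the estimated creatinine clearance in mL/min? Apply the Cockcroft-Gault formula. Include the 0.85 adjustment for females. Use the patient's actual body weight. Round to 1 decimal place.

18.9 mL/min

CrCl = (140 − 54) × 61.5 / (72 × 3.3) × 0.85 = 5289.0 / 237.60 × 0.85 ≈ 18.9 mL/min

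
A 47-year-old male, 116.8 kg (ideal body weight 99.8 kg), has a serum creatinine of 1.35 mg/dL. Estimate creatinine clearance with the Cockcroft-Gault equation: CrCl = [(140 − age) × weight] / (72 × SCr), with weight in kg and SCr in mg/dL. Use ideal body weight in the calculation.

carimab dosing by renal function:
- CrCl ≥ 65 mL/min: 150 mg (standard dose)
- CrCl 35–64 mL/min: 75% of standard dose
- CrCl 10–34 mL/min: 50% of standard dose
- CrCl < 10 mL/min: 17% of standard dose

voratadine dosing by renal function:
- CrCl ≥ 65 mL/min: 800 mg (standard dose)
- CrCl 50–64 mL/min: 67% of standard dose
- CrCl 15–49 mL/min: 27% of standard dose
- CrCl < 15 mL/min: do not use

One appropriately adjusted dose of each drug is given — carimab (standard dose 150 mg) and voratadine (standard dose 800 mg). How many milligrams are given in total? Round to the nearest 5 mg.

950 mg

CrCl = (140 − 47) × 99.8 / (72 × 1.35) = 9281.4 / 97.20 ≈ 95.5 mL/min
CrCl ≈ 95 mL/min.
carimab: ≥ 65 mL/min → 100% of 150 mg = 150 mg.
voratadine: ≥ 65 mL/min → 100% of 800 mg = 800 mg.
Total = 150 + 800 = 950 mg.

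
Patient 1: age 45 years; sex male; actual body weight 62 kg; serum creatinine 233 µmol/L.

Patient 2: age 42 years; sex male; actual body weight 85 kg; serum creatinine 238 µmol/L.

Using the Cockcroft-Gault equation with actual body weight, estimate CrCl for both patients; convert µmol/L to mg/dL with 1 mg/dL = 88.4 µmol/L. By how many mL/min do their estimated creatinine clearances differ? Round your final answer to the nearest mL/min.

Patient 1: SCr = 233 / 88.4 = 2.636 mg/dL
Patient 1: CrCl = (140 − 45) × 62 / (72 × 2.636) = 5890.0 / 189.79 ≈ 31.0 mL/min
Patient 2: SCr = 238 / 88.4 = 2.692 mg/dL
Patient 2: CrCl = (140 − 42) × 85 / (72 × 2.692) = 8330.0 / 193.82 ≈ 43.0 mL/min
|31.0 − 43.0| = 12.0 mL/min

12 mL/min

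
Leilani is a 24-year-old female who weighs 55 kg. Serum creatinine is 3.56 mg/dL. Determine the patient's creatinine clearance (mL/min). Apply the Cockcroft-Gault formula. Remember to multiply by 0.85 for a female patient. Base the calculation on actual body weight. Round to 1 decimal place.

21.2 mL/min

CrCl = (140 − 24) × 55 / (72 × 3.56) × 0.85 = 6380.0 / 256.32 × 0.85 ≈ 21.2 mL/min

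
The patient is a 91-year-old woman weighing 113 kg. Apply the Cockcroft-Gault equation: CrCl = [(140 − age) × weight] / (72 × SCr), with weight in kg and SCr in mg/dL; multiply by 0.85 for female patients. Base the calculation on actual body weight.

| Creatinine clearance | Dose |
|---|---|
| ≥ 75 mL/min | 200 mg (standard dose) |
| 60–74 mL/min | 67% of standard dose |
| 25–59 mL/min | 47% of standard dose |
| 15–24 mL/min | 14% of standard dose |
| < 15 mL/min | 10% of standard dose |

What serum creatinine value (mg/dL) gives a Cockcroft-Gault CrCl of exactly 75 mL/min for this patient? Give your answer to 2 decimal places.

0.87 mg/dL

Standard dose requires CrCl ≥ 75 mL/min.
Set (140 − 91) × 113 × 0.85 / (72 × SCr) = 75
SCr = (140 − 91) × 113 × 0.85 / (72 × 75) = 0.872 mg/dL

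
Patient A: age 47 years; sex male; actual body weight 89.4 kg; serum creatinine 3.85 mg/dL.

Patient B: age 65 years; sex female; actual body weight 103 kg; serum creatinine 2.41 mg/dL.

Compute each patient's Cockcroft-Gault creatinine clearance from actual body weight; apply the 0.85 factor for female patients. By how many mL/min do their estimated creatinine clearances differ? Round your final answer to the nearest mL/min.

Patient A: CrCl = (140 − 47) × 89.4 / (72 × 3.85) = 8314.2 / 277.20 ≈ 30.0 mL/min
Patient B: CrCl = (140 − 65) × 103 / (72 × 2.41) × 0.85 = 7725.0 / 173.52 × 0.85 ≈ 37.8 mL/min
|30.0 − 37.8| = 7.8 mL/min

8 mL/min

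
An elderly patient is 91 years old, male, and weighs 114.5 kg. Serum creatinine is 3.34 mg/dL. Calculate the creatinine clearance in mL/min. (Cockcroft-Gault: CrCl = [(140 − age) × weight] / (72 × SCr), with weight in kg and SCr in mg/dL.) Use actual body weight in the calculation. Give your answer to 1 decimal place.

23.3 mL/min

CrCl = (140 − 91) × 114.5 / (72 × 3.34) = 5610.5 / 240.48 ≈ 23.3 mL/min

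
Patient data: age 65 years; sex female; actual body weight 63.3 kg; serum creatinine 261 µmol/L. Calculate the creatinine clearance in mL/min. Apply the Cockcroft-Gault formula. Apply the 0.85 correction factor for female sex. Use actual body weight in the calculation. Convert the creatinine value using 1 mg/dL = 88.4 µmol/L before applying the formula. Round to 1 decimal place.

19.0 mL/min

SCr = 261 / 88.4 = 2.952 mg/dL
CrCl = (140 − 65) × 63.3 / (72 × 2.952) × 0.85 = 4747.5 / 212.54 × 0.85 ≈ 19.0 mL/min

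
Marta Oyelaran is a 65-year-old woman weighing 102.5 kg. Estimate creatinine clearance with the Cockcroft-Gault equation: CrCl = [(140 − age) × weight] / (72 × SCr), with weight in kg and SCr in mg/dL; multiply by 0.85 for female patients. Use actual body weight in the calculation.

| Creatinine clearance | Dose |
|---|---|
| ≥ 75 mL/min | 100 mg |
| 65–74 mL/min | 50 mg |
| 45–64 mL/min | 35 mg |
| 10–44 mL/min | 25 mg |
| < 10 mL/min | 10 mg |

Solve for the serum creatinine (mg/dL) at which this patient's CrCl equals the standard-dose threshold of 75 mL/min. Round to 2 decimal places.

1.21 mg/dL

Standard dose requires CrCl ≥ 75 mL/min.
Set (140 − 65) × 102.5 × 0.85 / (72 × SCr) = 75
SCr = (140 − 65) × 102.5 × 0.85 / (72 × 75) = 1.210 mg/dL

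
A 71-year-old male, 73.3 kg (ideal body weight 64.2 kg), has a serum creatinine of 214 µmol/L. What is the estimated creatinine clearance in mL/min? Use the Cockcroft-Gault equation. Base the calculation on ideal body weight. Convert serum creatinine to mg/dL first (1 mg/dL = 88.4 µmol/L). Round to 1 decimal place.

25.4 mL/min

SCr = 214 / 88.4 = 2.421 mg/dL
CrCl = (140 − 71) × 64.2 / (72 × 2.421) = 4429.8 / 174.31 ≈ 25.4 mL/min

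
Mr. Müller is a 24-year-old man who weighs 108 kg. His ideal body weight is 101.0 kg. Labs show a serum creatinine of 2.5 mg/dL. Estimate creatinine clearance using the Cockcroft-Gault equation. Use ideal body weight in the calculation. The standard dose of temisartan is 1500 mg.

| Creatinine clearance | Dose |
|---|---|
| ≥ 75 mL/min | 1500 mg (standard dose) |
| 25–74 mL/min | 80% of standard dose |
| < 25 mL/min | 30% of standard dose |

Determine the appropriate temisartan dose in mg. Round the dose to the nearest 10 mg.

1200 mg

CrCl = (140 − 24) × 101 / (72 × 2.5) = 11716.0 / 180.00 ≈ 65.1 mL/min
CrCl ≈ 65 mL/min → bracket 25–74 mL/min.
80% of 1500 mg = 1200 mg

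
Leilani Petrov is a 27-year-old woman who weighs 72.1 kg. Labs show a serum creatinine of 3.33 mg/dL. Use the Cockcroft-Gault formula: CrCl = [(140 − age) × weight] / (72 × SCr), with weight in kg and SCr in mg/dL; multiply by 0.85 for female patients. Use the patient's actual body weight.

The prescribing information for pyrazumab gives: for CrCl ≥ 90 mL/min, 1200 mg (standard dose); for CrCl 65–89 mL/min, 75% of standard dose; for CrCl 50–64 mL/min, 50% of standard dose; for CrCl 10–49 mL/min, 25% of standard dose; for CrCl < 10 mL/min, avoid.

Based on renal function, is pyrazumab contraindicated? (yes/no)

no

CrCl = (140 − 27) × 72.1 / (72 × 3.33) × 0.85 = 8147.3 / 239.76 × 0.85 ≈ 28.9 mL/min
CrCl ≈ 29 mL/min, which is ≥ 10 mL/min.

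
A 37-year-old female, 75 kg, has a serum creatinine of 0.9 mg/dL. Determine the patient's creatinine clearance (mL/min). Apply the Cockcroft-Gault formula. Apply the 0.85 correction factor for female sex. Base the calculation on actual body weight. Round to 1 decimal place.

101.3 mL/min

CrCl = (140 − 37) × 75 / (72 × 0.9) × 0.85 = 7725.0 / 64.80 × 0.85 ≈ 101.3 mL/min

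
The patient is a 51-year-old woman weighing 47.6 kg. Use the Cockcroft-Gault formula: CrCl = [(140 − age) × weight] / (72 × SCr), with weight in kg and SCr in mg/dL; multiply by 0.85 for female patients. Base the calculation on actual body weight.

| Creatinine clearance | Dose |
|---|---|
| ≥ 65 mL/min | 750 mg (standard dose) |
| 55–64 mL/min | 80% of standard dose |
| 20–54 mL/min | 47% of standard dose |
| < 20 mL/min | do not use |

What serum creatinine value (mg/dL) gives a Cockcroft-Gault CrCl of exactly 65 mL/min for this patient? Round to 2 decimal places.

0.77 mg/dL

Standard dose requires CrCl ≥ 65 mL/min.
Set (140 − 51) × 47.6 × 0.85 / (72 × SCr) = 65
SCr = (140 − 51) × 47.6 × 0.85 / (72 × 65) = 0.769 mg/dL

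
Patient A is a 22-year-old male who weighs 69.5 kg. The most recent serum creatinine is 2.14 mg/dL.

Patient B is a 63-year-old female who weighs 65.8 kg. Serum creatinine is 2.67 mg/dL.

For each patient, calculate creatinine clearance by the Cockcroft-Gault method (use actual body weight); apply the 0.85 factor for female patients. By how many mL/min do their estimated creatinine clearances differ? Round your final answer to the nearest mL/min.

31 mL/min

Patient A: CrCl = (140 − 22) × 69.5 / (72 × 2.14) = 8201.0 / 154.08 ≈ 53.2 mL/min
Patient B: CrCl = (140 − 63) × 65.8 / (72 × 2.67) × 0.85 = 5066.6 / 192.24 × 0.85 ≈ 22.4 mL/min
|53.2 − 22.4| = 30.8 mL/min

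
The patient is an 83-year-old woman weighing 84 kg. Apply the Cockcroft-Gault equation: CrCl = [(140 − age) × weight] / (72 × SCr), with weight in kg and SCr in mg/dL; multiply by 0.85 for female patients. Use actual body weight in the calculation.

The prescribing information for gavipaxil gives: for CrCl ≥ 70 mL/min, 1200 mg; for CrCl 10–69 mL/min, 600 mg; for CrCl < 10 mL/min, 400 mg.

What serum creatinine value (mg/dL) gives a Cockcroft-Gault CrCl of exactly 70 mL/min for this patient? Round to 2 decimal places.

Standard dose requires CrCl ≥ 70 mL/min.
Set (140 − 83) × 84 × 0.85 / (72 × SCr) = 70
SCr = (140 − 83) × 84 × 0.85 / (72 × 70) = 0.807 mg/dL

0.81 mg/dL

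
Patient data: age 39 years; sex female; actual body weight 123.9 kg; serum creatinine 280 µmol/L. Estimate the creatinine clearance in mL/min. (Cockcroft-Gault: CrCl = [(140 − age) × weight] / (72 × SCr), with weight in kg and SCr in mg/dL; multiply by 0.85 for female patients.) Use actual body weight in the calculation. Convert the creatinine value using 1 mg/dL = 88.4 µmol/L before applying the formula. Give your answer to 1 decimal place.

46.6 mL/min

SCr = 280 / 88.4 = 3.167 mg/dL
CrCl = (140 − 39) × 123.9 / (72 × 3.167) × 0.85 = 12513.9 / 228.02 × 0.85 ≈ 46.6 mL/min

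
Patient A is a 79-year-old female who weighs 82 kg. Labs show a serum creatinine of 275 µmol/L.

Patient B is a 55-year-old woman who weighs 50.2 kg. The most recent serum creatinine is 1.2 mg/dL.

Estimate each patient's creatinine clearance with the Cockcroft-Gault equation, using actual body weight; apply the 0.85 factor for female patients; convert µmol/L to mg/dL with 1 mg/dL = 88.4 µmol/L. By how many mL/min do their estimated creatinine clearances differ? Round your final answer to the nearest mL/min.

23 mL/min

Patient A: SCr = 275 / 88.4 = 3.111 mg/dL
Patient A: CrCl = (140 − 79) × 82 / (72 × 3.111) × 0.85 = 5002.0 / 223.99 × 0.85 ≈ 19.0 mL/min
Patient B: CrCl = (140 − 55) × 50.2 / (72 × 1.2) × 0.85 = 4267.0 / 86.40 × 0.85 ≈ 42.0 mL/min
|19.0 − 42.0| = 23.0 mL/min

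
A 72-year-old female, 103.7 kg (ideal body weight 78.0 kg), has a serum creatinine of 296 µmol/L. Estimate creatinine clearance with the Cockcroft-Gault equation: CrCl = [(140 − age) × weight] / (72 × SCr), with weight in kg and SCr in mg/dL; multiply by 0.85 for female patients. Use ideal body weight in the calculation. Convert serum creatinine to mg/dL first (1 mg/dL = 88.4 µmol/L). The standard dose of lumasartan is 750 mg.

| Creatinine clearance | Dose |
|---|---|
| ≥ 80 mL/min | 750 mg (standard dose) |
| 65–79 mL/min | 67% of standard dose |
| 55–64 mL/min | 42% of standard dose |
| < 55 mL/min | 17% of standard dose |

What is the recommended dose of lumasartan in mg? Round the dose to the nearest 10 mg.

130 mg

SCr = 296 / 88.4 = 3.348 mg/dL
CrCl = (140 − 72) × 78 / (72 × 3.348) × 0.85 = 5304.0 / 241.06 × 0.85 ≈ 18.7 mL/min
CrCl ≈ 19 mL/min → bracket < 55 mL/min.
17% of 750 mg = 127.5 mg → 130 mg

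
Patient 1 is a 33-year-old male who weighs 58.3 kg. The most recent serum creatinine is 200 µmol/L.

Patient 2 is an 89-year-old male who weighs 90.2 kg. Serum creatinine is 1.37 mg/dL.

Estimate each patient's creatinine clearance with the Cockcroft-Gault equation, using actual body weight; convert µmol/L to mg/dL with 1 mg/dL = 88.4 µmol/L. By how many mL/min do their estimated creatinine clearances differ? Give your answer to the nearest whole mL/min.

Patient 1: SCr = 200 / 88.4 = 2.262 mg/dL
Patient 1: CrCl = (140 − 33) × 58.3 / (72 × 2.262) = 6238.1 / 162.86 ≈ 38.3 mL/min
Patient 2: CrCl = (140 − 89) × 90.2 / (72 × 1.37) = 4600.2 / 98.64 ≈ 46.6 mL/min
|38.3 − 46.6| = 8.3 mL/min

8 mL/min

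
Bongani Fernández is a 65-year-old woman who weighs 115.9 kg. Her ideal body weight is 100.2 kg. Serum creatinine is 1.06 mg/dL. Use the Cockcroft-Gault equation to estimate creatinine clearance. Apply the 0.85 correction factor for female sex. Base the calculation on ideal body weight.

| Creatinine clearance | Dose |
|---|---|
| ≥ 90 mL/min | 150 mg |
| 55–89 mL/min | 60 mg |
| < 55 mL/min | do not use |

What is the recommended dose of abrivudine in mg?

CrCl = (140 − 65) × 100.2 / (72 × 1.06) × 0.85 = 7515.0 / 76.32 × 0.85 ≈ 83.7 mL/min
CrCl ≈ 84 mL/min → bracket 55–89 mL/min.
Dose for this bracket: 60 mg.

60 mg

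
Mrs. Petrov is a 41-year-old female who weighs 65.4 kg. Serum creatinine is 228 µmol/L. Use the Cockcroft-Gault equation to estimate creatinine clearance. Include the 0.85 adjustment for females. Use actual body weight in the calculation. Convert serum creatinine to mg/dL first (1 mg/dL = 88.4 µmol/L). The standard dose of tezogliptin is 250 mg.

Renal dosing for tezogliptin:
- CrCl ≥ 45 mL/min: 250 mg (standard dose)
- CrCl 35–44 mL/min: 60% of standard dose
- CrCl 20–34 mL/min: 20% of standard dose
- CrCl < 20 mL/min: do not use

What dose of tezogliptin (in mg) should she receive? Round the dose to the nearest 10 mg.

SCr = 228 / 88.4 = 2.579 mg/dL
CrCl = (140 − 41) × 65.4 / (72 × 2.579) × 0.85 = 6474.6 / 185.69 × 0.85 ≈ 29.6 mL/min
CrCl ≈ 30 mL/min → bracket 20–34 mL/min.
20% of 250 mg = 50 mg

50 mg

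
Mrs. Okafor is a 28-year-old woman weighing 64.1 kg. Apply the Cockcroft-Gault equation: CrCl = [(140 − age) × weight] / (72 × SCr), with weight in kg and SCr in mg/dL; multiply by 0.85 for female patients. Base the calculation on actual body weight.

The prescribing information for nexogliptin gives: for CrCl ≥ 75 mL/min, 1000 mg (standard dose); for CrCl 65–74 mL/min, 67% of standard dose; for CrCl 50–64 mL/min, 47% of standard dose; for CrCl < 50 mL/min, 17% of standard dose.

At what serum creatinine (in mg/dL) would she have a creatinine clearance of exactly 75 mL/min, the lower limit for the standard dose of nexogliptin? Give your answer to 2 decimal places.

1.13 mg/dL

Standard dose requires CrCl ≥ 75 mL/min.
Set (140 − 28) × 64.1 × 0.85 / (72 × SCr) = 75
SCr = (140 − 28) × 64.1 × 0.85 / (72 × 75) = 1.130 mg/dL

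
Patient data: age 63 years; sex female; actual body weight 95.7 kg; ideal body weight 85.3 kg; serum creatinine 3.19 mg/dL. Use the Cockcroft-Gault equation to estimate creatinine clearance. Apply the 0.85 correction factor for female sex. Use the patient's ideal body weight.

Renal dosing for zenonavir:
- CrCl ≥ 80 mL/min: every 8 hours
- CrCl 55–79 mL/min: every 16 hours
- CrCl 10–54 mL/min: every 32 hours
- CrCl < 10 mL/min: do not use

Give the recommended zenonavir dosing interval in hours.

every 32 hours

CrCl = (140 − 63) × 85.3 / (72 × 3.19) × 0.85 = 6568.1 / 229.68 × 0.85 ≈ 24.3 mL/min
CrCl ≈ 24 mL/min → bracket 10–54 mL/min → every 32 hours.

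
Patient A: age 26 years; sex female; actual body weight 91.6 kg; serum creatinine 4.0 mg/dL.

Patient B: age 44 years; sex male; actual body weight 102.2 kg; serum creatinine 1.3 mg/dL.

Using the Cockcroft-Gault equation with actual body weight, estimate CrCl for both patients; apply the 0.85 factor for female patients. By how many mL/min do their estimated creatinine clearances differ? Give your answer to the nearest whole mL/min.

Patient A: CrCl = (140 − 26) × 91.6 / (72 × 4) × 0.85 = 10442.4 / 288.00 × 0.85 ≈ 30.8 mL/min
Patient B: CrCl = (140 − 44) × 102.2 / (72 × 1.3) = 9811.2 / 93.60 ≈ 104.8 mL/min
|30.8 − 104.8| = 74.0 mL/min

74 mL/min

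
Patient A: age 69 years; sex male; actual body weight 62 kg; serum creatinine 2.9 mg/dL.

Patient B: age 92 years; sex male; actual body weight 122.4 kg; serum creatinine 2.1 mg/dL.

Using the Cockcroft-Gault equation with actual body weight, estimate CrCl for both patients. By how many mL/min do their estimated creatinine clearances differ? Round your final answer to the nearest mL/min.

Patient A: CrCl = (140 − 69) × 62 / (72 × 2.9) = 4402.0 / 208.80 ≈ 21.1 mL/min
Patient B: CrCl = (140 − 92) × 122.4 / (72 × 2.1) = 5875.2 / 151.20 ≈ 38.9 mL/min
|21.1 − 38.9| = 17.8 mL/min

18 mL/min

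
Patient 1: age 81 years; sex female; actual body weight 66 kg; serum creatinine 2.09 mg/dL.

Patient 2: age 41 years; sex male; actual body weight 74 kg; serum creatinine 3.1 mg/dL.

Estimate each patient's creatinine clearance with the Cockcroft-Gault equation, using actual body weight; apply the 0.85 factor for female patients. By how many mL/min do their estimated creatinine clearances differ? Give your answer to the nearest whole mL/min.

Patient 1: CrCl = (140 − 81) × 66 / (72 × 2.09) × 0.85 = 3894.0 / 150.48 × 0.85 ≈ 22.0 mL/min
Patient 2: CrCl = (140 − 41) × 74 / (72 × 3.1) = 7326.0 / 223.20 ≈ 32.8 mL/min
|22.0 − 32.8| = 10.8 mL/min

11 mL/min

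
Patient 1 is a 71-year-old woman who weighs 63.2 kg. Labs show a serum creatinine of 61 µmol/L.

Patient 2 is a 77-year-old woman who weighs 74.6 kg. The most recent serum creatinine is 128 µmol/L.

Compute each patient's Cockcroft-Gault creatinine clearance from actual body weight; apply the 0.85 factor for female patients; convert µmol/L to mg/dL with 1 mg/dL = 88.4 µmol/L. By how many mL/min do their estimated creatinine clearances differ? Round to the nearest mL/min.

Patient 1: SCr = 61 / 88.4 = 0.69 mg/dL
Patient 1: CrCl = (140 − 71) × 63.2 / (72 × 0.69) × 0.85 = 4360.8 / 49.68 × 0.85 ≈ 74.6 mL/min
Patient 2: SCr = 128 / 88.4 = 1.448 mg/dL
Patient 2: CrCl = (140 − 77) × 74.6 / (72 × 1.448) × 0.85 = 4699.8 / 104.26 × 0.85 ≈ 38.3 mL/min
|74.6 − 38.3| = 36.3 mL/min

36 mL/min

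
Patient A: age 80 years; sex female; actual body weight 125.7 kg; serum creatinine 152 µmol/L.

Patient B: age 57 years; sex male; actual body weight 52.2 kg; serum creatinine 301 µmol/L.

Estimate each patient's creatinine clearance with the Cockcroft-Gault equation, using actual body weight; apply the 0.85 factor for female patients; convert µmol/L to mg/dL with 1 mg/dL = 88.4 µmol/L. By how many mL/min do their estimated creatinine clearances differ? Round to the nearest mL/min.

Patient A: SCr = 152 / 88.4 = 1.719 mg/dL
Patient A: CrCl = (140 − 80) × 125.7 / (72 × 1.719) × 0.85 = 7542.0 / 123.77 × 0.85 ≈ 51.8 mL/min
Patient B: SCr = 301 / 88.4 = 3.405 mg/dL
Patient B: CrCl = (140 − 57) × 52.2 / (72 × 3.405) = 4332.6 / 245.16 ≈ 17.7 mL/min
|51.8 − 17.7| = 34.1 mL/min

34 mL/min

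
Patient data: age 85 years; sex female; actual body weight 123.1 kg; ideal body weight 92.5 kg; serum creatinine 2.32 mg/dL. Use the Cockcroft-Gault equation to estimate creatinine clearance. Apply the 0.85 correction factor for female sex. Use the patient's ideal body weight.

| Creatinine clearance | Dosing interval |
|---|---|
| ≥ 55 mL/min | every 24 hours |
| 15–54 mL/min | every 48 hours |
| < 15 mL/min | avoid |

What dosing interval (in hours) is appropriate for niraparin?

every 48 hours

CrCl = (140 − 85) × 92.5 / (72 × 2.32) × 0.85 = 5087.5 / 167.04 × 0.85 ≈ 25.9 mL/min
CrCl ≈ 26 mL/min → bracket 15–54 mL/min → every 48 hours.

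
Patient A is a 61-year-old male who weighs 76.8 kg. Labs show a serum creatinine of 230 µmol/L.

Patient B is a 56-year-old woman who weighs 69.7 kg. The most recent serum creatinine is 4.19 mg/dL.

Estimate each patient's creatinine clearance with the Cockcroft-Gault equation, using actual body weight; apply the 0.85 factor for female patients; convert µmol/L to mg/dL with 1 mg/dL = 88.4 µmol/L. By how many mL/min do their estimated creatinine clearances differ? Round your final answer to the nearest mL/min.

Patient A: SCr = 230 / 88.4 = 2.602 mg/dL
Patient A: CrCl = (140 − 61) × 76.8 / (72 × 2.602) = 6067.2 / 187.34 ≈ 32.4 mL/min
Patient B: CrCl = (140 − 56) × 69.7 / (72 × 4.19) × 0.85 = 5854.8 / 301.68 × 0.85 ≈ 16.5 mL/min
|32.4 − 16.5| = 15.9 mL/min

16 mL/min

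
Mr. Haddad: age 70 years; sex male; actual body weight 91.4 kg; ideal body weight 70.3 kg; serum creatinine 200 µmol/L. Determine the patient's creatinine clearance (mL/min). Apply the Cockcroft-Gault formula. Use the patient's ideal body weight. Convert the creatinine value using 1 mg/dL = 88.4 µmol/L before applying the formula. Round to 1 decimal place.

SCr = 200 / 88.4 = 2.262 mg/dL
CrCl = (140 − 70) × 70.3 / (72 × 2.262) = 4921.0 / 162.86 ≈ 30.2 mL/min

30.2 mL/min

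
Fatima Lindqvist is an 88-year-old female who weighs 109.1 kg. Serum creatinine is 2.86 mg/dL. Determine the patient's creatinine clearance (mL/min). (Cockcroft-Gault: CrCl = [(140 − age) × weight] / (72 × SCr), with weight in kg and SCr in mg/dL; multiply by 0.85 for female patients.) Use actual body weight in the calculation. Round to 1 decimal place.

23.4 mL/min

CrCl = (140 − 88) × 109.1 / (72 × 2.86) × 0.85 = 5673.2 / 205.92 × 0.85 ≈ 23.4 mL/min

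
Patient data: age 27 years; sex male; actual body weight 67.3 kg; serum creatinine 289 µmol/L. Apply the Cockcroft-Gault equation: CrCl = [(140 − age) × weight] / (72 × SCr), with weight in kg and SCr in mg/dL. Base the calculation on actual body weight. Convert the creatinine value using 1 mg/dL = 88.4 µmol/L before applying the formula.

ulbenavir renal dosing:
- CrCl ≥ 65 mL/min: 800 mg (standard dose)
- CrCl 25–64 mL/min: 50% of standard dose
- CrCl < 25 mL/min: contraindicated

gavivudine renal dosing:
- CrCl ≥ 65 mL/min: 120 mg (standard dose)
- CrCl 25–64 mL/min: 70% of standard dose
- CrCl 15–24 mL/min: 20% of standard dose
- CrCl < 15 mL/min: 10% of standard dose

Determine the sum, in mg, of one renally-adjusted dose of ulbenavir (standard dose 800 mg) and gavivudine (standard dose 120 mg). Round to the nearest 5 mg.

485 mg

SCr = 289 / 88.4 = 3.269 mg/dL
CrCl = (140 − 27) × 67.3 / (72 × 3.269) = 7604.9 / 235.37 ≈ 32.3 mL/min
CrCl ≈ 32 mL/min.
ulbenavir: 25–64 mL/min → 50% of 800 mg = 400 mg.
gavivudine: 25–64 mL/min → 70% of 120 mg = 84 mg.
Total = 400 + 84 = 484 mg.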